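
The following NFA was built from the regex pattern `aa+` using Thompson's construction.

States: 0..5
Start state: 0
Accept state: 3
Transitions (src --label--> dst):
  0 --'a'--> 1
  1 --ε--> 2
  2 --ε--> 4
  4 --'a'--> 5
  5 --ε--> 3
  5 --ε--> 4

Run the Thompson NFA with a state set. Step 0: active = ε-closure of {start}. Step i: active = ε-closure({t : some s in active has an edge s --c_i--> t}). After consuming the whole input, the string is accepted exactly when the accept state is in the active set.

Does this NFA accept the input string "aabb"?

Answer: REJECT

Steps:
S₀ = ε-closure({0}) = {0}
'a' @ 1: {1,2,4}
'a' @ 2: {3,4,5}  [accepting]
'b' @ 3: {}  — dead — no transitions
rest 'b' ignored (set empty)
after full input: {}  (accept=3 not in)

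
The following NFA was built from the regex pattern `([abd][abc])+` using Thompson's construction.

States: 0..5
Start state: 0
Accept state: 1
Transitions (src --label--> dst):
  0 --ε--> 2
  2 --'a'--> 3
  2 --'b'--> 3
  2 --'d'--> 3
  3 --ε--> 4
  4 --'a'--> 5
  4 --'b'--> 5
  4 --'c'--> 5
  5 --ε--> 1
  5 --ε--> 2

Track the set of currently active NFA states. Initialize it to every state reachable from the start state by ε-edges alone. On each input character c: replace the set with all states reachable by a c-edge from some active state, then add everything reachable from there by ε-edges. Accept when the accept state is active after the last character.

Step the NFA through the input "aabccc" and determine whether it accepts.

initial (ε-close {0}): {0,2}
'a' @ 1: {3,4}
'a' @ 2: {1,2,5}  (accept∈set)
'b' @ 3: {3,4}
'c' @ 4: {1,2,5}  (accept∈set)
'c' @ 5: {}  — state set empty
rest 'c' ignored (set empty)
after full input: {}  (accept=1 not in)

Answer: REJECT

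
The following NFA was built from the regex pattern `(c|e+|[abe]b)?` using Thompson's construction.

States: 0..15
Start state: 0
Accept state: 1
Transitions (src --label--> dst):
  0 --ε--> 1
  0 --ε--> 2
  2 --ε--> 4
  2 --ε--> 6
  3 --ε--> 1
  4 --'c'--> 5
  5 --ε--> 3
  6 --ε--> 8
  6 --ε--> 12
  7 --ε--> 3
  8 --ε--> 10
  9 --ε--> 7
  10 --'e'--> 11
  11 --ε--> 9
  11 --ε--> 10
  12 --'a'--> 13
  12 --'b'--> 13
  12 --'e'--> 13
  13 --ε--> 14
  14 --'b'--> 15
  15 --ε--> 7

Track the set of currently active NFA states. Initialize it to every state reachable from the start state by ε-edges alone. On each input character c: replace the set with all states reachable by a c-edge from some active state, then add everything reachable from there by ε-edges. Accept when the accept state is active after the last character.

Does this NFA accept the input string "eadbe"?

initial (ε-close {0}): {0,1,2,4,6,8,10,12}
'e' @ 1: {1,3,7,9,10,11,13,14}  [accepting]
'a' @ 2: {}  — state set empty
rest 'dbe' ignored (set empty)
after full input: {}  (accept=1 not in)

Answer: REJECT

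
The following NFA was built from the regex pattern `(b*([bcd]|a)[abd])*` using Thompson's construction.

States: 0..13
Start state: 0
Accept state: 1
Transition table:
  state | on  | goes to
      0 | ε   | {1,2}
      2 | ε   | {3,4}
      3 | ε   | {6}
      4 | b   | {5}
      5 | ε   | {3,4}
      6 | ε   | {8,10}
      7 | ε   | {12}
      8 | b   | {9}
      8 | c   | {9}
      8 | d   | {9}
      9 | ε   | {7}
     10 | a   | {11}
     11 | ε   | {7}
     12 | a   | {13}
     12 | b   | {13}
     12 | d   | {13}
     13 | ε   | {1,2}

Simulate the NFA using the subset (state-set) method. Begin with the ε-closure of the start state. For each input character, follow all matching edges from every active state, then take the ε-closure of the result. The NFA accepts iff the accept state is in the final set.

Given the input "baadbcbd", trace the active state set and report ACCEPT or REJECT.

S₀ = ε-closure({0}) = {0,1,2,3,4,6,8,10}
'b' @ 1: {3,4,5,6,7,8,9,10,12}
'a' @ 2: {1,2,3,4,6,7,8,10,11,12,13}  ✓accept
'a' @ 3: {1,2,3,4,6,7,8,10,11,12,13}  ✓accept
'd' @ 4: {1,2,3,4,6,7,8,9,10,12,13}  ✓accept
'b' @ 5: {1,2,3,4,5,6,7,8,9,10,12,13}  ✓accept
'c' @ 6: {7,9,12}
'b' @ 7: {1,2,3,4,6,8,10,13}  ✓accept
'd' @ 8: {7,9,12}
final: {7,9,12}; accept 1 not in set

Answer: REJECT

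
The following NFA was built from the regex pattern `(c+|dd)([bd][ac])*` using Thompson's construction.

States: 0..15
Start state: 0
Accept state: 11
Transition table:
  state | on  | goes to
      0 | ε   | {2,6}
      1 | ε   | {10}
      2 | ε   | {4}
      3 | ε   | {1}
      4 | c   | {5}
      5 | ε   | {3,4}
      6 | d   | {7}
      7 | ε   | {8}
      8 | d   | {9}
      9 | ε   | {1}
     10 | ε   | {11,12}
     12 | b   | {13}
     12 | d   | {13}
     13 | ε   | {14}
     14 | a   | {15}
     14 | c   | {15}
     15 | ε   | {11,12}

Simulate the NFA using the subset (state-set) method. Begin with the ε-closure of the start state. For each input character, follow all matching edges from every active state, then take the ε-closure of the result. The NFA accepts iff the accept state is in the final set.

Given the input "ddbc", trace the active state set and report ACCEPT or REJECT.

Answer: ACCEPT

Derivation:
initial (ε-close {0}): {0,2,4,6}
'd' @ 1: {7,8}
'd' @ 2: {1,9,10,11,12}  [accepting]
'b' @ 3: {13,14}
'c' @ 4: {11,12,15}  [accepting]
after full input: {11,12,15}  (accept=11 in)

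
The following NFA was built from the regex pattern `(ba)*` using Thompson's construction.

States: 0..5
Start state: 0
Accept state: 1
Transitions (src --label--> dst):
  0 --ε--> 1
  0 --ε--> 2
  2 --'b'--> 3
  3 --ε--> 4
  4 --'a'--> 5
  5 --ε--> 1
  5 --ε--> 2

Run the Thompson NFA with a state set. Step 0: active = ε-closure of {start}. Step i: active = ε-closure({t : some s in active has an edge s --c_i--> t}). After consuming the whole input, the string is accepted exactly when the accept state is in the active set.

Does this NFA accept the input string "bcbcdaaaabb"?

Answer: REJECT

Derivation:
start: ε-closure({0}) = {0,1,2}
'b' @ 1: {3,4}
'c' @ 2: {}  — dead — no transitions
rest 'bcdaaaabb' ignored (set empty)
final: {}; accept 1 not in set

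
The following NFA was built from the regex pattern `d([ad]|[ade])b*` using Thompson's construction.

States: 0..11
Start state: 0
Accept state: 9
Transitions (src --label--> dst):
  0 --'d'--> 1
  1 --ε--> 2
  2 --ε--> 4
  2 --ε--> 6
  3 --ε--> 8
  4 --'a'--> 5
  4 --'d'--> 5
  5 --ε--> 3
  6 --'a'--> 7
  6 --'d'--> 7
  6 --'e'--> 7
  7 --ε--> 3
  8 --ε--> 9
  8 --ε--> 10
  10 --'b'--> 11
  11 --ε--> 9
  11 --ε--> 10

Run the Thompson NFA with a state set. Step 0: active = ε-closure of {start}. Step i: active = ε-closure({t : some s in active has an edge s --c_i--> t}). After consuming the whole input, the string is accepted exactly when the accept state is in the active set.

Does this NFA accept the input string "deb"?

start: ε-closure({0}) = {0}
'd' @ 1: {1,2,4,6}
'e' @ 2: {3,7,8,9,10}  (accept∈set)
'b' @ 3: {9,10,11}  (accept∈set)
after full input: {9,10,11}  (accept=9 in)

Answer: ACCEPT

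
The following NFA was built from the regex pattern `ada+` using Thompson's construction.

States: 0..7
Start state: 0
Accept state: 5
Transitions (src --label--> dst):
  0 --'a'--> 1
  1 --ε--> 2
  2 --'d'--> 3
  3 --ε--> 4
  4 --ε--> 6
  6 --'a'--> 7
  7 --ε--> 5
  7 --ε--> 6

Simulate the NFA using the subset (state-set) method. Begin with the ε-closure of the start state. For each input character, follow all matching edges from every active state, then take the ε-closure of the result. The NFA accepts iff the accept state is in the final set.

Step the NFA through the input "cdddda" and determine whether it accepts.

S₀ = ε-closure({0}) = {0}
'c' @ 1: {}  — state set empty
rest 'dddda' ignored (set empty)
end set {} — state 5 not in

Answer: REJECT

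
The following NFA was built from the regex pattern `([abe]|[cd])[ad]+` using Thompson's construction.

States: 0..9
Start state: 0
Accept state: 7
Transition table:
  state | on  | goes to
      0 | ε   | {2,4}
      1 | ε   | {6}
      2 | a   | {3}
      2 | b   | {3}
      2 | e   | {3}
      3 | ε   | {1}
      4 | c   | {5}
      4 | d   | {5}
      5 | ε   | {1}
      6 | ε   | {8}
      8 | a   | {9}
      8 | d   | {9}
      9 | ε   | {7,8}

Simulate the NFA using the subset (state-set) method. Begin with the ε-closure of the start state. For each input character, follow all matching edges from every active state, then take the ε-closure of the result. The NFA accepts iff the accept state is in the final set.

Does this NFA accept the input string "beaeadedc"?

initial (ε-close {0}): {0,2,4}
'b' @ 1: {1,3,6,8}
'e' @ 2: {}  — state set empty
rest 'aeadedc' ignored (set empty)
end set {} — state 7 not in

Answer: REJECT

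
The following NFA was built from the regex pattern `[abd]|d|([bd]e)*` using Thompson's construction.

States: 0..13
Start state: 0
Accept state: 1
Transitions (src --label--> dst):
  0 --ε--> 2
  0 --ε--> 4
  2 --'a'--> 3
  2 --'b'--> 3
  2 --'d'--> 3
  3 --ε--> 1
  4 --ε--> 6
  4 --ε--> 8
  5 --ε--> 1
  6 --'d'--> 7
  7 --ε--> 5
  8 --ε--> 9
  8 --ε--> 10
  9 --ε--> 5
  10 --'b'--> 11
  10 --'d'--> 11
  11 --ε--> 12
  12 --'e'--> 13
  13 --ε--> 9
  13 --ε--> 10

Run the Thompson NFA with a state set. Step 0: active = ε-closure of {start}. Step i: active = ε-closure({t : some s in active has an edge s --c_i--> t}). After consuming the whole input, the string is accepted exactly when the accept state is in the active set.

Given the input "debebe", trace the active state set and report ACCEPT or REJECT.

Answer: ACCEPT

Steps:
S₀ = ε-closure({0}) = {0,1,2,4,5,6,8,9,10}
'd' @ 1: {1,3,5,7,11,12}  (accept∈set)
'e' @ 2: {1,5,9,10,13}  (accept∈set)
'b' @ 3: {11,12}
'e' @ 4: {1,5,9,10,13}  (accept∈set)
'b' @ 5: {11,12}
'e' @ 6: {1,5,9,10,13}  (accept∈set)
final: {1,5,9,10,13}; accept 1 in set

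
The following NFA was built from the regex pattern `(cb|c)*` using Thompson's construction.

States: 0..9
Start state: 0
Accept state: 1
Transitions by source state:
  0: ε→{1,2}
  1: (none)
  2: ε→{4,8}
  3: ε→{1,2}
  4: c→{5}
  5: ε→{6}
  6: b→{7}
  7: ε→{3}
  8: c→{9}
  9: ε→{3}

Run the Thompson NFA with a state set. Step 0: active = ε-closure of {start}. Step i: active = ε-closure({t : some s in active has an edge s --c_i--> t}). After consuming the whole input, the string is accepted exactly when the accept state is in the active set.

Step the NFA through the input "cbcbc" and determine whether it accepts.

start: ε-closure({0}) = {0,1,2,4,8}
'c' @ 1: {1,2,3,4,5,6,8,9}  ✓accept
'b' @ 2: {1,2,3,4,7,8}  ✓accept
'c' @ 3: {1,2,3,4,5,6,8,9}  ✓accept
'b' @ 4: {1,2,3,4,7,8}  ✓accept
'c' @ 5: {1,2,3,4,5,6,8,9}  ✓accept
final: {1,2,3,4,5,6,8,9}; accept 1 in set

Answer: ACCEPT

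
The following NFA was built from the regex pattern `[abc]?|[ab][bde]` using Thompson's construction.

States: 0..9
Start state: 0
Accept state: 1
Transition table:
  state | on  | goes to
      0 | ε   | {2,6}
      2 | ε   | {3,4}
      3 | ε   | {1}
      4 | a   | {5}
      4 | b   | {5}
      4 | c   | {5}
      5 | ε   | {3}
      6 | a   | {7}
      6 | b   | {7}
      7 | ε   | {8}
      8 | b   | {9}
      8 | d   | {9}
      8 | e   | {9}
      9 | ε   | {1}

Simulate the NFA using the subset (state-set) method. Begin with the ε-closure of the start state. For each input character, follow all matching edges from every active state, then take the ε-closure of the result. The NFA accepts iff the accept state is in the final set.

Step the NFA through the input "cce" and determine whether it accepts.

initial (ε-close {0}): {0,1,2,3,4,6}
'c' @ 1: {1,3,5}  ✓accept
'c' @ 2: {}  — dead — no transitions
rest 'e' ignored (set empty)
after full input: {}  (accept=1 not in)

Answer: REJECT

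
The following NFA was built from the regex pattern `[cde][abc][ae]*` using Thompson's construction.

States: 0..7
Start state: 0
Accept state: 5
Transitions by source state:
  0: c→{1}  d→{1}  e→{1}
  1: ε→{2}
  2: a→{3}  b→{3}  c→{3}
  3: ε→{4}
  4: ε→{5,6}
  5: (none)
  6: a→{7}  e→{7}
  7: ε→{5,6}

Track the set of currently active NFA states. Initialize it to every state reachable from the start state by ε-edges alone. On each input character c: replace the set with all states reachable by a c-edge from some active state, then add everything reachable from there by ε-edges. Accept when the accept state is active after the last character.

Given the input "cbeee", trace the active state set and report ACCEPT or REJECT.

Answer: ACCEPT

Steps:
S₀ = ε-closure({0}) = {0}
'c' @ 1: {1,2}
'b' @ 2: {3,4,5,6}  ✓accept
'e' @ 3: {5,6,7}  ✓accept
'e' @ 4: {5,6,7}  ✓accept
'e' @ 5: {5,6,7}  ✓accept
after full input: {5,6,7}  (accept=5 in)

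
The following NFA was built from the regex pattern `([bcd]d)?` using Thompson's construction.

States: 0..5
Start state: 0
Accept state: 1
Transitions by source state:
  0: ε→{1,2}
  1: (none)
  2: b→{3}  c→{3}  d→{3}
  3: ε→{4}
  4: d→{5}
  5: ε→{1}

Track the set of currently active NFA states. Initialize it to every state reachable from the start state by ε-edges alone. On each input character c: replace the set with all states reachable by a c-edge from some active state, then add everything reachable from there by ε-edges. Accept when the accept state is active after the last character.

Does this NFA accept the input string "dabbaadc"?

Answer: REJECT

Trace:
initial (ε-close {0}): {0,1,2}
'd' @ 1: {3,4}
'a' @ 2: {}  — state set empty
rest 'bbaadc' ignored (set empty)
final: {}; accept 1 not in set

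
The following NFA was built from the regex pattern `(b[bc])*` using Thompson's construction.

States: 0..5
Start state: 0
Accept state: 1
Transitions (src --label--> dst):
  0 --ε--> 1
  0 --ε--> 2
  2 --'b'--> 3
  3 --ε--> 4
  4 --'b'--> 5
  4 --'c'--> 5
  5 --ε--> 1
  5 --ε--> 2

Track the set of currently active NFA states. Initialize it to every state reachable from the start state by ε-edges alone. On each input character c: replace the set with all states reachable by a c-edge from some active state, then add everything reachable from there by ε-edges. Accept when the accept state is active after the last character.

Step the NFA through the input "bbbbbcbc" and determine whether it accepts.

Answer: ACCEPT

Steps:
S₀ = ε-closure({0}) = {0,1,2}
'b' @ 1: {3,4}
'b' @ 2: {1,2,5}  [accepting]
'b' @ 3: {3,4}
'b' @ 4: {1,2,5}  [accepting]
'b' @ 5: {3,4}
'c' @ 6: {1,2,5}  [accepting]
'b' @ 7: {3,4}
'c' @ 8: {1,2,5}  [accepting]
after full input: {1,2,5}  (accept=1 in)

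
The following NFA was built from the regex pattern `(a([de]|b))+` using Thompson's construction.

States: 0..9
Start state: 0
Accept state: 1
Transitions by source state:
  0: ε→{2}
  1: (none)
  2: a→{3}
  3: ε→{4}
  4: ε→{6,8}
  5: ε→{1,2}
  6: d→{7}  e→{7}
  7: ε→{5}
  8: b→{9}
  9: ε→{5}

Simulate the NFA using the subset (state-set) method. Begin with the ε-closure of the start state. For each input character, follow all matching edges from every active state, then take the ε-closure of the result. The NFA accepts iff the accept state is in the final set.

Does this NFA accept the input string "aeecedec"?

S₀ = ε-closure({0}) = {0,2}
'a' @ 1: {3,4,6,8}
'e' @ 2: {1,2,5,7}  (accept∈set)
'e' @ 3: {}  — state set empty
rest 'cedec' ignored (set empty)
end set {} — state 1 not in

Answer: REJECT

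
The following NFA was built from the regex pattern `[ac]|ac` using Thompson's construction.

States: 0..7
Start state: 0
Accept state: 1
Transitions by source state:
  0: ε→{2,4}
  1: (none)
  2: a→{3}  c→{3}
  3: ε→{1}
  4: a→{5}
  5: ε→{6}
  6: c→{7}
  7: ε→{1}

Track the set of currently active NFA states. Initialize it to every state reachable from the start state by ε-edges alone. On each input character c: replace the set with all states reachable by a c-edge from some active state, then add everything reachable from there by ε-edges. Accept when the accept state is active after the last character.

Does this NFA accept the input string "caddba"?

start: ε-closure({0}) = {0,2,4}
'c' @ 1: {1,3}  [accepting]
'a' @ 2: {}  — dead — no transitions
rest 'ddba' ignored (set empty)
end set {} — state 1 not in

Answer: REJECT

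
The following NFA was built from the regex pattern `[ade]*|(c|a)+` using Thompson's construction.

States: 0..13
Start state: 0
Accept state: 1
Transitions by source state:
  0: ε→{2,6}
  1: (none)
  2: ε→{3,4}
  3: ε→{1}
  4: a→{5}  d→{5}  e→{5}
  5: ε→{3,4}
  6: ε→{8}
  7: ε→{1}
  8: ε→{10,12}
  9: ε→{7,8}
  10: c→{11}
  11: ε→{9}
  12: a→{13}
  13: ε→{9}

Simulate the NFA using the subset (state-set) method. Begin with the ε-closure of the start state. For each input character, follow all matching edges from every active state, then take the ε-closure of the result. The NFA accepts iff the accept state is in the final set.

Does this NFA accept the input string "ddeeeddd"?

Answer: ACCEPT

Trace:
initial (ε-close {0}): {0,1,2,3,4,6,8,10,12}
'd' @ 1: {1,3,4,5}  [accepting]
'd' @ 2: {1,3,4,5}  [accepting]
'e' @ 3: {1,3,4,5}  [accepting]
'e' @ 4: {1,3,4,5}  [accepting]
'e' @ 5: {1,3,4,5}  [accepting]
'd' @ 6: {1,3,4,5}  [accepting]
'd' @ 7: {1,3,4,5}  [accepting]
'd' @ 8: {1,3,4,5}  [accepting]
final: {1,3,4,5}; accept 1 in set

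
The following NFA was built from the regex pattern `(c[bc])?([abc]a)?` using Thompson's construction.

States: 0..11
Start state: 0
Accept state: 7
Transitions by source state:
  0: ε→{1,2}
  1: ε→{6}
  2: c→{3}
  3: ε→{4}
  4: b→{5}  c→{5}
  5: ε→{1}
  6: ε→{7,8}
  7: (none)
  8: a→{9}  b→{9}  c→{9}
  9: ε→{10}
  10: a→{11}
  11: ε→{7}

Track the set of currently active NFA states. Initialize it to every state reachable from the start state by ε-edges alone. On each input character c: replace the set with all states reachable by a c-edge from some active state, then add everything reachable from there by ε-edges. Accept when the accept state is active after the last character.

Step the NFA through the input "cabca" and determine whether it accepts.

Answer: REJECT

Derivation:
S₀ = ε-closure({0}) = {0,1,2,6,7,8}
'c' @ 1: {3,4,9,10}
'a' @ 2: {7,11}  ✓accept
'b' @ 3: {}  — no active states
rest 'ca' ignored (set empty)
after full input: {}  (accept=7 not in)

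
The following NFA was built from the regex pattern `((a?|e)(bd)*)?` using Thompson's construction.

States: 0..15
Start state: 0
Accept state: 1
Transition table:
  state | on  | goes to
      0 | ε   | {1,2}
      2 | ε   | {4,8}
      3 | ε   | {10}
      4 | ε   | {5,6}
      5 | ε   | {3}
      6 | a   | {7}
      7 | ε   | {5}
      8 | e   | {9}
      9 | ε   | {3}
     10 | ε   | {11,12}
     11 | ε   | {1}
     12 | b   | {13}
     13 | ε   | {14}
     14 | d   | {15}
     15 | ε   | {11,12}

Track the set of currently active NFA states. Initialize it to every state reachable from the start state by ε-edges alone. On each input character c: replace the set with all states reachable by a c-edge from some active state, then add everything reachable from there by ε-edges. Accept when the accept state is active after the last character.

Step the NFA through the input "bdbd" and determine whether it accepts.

Answer: ACCEPT

Steps:
initial (ε-close {0}): {0,1,2,3,4,5,6,8,10,11,12}
'b' @ 1: {13,14}
'd' @ 2: {1,11,12,15}  [accepting]
'b' @ 3: {13,14}
'd' @ 4: {1,11,12,15}  [accepting]
after full input: {1,11,12,15}  (accept=1 in)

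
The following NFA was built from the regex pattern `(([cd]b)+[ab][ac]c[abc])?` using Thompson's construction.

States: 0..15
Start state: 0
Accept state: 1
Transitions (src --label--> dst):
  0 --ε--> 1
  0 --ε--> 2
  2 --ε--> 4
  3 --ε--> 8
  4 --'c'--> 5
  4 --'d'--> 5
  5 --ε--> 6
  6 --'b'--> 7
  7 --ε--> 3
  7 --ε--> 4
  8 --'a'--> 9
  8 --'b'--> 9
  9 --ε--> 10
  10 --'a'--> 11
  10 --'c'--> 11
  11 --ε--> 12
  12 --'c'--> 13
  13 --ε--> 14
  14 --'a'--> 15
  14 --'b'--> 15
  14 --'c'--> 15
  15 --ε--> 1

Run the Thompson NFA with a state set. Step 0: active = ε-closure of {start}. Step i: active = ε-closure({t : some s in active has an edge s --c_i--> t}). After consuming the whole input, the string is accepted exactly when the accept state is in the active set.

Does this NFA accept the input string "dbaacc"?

start: ε-closure({0}) = {0,1,2,4}
'd' @ 1: {5,6}
'b' @ 2: {3,4,7,8}
'a' @ 3: {9,10}
'a' @ 4: {11,12}
'c' @ 5: {13,14}
'c' @ 6: {1,15}  [accepting]
after full input: {1,15}  (accept=1 in)

Answer: ACCEPT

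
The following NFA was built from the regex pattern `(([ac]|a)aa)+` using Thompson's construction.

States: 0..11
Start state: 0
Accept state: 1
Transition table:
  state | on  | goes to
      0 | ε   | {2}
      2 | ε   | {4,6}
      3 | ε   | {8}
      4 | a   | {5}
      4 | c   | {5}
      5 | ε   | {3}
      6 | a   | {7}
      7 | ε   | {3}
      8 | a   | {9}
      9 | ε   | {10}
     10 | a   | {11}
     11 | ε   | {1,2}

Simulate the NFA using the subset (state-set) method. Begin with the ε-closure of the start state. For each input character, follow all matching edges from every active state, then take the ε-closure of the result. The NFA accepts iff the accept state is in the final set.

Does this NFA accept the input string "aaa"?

Answer: ACCEPT

Trace:
start: ε-closure({0}) = {0,2,4,6}
'a' @ 1: {3,5,7,8}
'a' @ 2: {9,10}
'a' @ 3: {1,2,4,6,11}  [accepting]
final: {1,2,4,6,11}; accept 1 in set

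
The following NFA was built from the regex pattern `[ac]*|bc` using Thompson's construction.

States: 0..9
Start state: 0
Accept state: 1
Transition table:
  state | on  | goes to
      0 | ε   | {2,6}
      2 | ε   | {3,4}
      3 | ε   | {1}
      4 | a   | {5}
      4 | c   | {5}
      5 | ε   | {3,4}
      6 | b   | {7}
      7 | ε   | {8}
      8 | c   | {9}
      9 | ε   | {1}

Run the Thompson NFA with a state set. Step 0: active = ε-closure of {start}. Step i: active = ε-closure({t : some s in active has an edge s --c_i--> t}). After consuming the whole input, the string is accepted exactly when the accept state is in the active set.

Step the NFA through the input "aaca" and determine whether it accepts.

Answer: ACCEPT

Derivation:
S₀ = ε-closure({0}) = {0,1,2,3,4,6}
'a' @ 1: {1,3,4,5}  ✓accept
'a' @ 2: {1,3,4,5}  ✓accept
'c' @ 3: {1,3,4,5}  ✓accept
'a' @ 4: {1,3,4,5}  ✓accept
end set {1,3,4,5} — state 1 in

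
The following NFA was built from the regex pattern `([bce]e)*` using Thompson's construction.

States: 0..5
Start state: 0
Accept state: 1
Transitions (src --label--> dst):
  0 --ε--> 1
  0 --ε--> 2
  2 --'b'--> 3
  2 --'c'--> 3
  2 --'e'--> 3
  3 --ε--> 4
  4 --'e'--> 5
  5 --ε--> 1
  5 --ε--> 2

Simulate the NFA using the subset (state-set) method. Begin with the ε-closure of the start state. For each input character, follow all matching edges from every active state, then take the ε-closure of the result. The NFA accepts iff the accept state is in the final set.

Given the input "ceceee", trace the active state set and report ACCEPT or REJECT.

S₀ = ε-closure({0}) = {0,1,2}
'c' @ 1: {3,4}
'e' @ 2: {1,2,5}  ✓accept
'c' @ 3: {3,4}
'e' @ 4: {1,2,5}  ✓accept
'e' @ 5: {3,4}
'e' @ 6: {1,2,5}  ✓accept
end set {1,2,5} — state 1 in

Answer: ACCEPT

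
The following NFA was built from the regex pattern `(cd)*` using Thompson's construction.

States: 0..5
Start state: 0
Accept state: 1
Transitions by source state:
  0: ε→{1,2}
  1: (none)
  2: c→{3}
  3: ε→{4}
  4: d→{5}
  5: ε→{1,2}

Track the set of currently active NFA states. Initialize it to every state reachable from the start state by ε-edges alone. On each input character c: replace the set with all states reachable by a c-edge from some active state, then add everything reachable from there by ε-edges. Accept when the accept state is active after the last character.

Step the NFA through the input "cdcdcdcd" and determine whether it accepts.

Answer: ACCEPT

Trace:
initial (ε-close {0}): {0,1,2}
'c' @ 1: {3,4}
'd' @ 2: {1,2,5}  (accept∈set)
'c' @ 3: {3,4}
'd' @ 4: {1,2,5}  (accept∈set)
'c' @ 5: {3,4}
'd' @ 6: {1,2,5}  (accept∈set)
'c' @ 7: {3,4}
'd' @ 8: {1,2,5}  (accept∈set)
final: {1,2,5}; accept 1 in set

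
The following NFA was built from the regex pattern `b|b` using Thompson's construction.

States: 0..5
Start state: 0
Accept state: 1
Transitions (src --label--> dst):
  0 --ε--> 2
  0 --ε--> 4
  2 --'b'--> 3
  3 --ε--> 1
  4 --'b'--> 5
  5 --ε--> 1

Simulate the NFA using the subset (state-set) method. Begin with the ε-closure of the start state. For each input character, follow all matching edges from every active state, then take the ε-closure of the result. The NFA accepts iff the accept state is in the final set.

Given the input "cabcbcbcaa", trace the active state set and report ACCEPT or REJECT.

Answer: REJECT

Trace:
start: ε-closure({0}) = {0,2,4}
'c' @ 1: {}  — state set empty
rest 'abcbcbcaa' ignored (set empty)
after full input: {}  (accept=1 not in)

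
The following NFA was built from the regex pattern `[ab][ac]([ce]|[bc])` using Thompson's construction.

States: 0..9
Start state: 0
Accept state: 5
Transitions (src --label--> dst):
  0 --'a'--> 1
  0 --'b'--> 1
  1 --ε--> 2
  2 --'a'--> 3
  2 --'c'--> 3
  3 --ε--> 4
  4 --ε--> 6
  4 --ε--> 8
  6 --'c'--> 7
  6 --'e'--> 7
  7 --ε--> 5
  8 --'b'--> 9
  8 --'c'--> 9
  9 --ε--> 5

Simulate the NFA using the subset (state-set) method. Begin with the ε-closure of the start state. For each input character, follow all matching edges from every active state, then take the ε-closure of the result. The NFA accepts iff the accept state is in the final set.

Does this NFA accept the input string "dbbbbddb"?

Answer: REJECT

Steps:
start: ε-closure({0}) = {0}
'd' @ 1: {}  — no active states
rest 'bbbbddb' ignored (set empty)
after full input: {}  (accept=5 not in)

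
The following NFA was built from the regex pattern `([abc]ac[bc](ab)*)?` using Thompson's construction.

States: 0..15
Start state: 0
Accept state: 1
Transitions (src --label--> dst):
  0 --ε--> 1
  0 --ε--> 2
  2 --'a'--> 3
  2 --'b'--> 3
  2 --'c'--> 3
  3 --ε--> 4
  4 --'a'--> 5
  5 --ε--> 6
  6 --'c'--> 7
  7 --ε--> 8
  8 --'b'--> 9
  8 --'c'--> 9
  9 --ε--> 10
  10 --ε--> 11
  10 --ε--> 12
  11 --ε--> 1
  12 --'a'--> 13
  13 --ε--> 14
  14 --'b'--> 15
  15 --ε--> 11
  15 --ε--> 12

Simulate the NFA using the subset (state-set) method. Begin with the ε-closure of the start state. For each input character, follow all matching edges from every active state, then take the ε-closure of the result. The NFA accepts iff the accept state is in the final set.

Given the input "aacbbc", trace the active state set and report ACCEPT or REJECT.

start: ε-closure({0}) = {0,1,2}
'a' @ 1: {3,4}
'a' @ 2: {5,6}
'c' @ 3: {7,8}
'b' @ 4: {1,9,10,11,12}  ✓accept
'b' @ 5: {}  — dead — no transitions
rest 'c' ignored (set empty)
end set {} — state 1 not in

Answer: REJECT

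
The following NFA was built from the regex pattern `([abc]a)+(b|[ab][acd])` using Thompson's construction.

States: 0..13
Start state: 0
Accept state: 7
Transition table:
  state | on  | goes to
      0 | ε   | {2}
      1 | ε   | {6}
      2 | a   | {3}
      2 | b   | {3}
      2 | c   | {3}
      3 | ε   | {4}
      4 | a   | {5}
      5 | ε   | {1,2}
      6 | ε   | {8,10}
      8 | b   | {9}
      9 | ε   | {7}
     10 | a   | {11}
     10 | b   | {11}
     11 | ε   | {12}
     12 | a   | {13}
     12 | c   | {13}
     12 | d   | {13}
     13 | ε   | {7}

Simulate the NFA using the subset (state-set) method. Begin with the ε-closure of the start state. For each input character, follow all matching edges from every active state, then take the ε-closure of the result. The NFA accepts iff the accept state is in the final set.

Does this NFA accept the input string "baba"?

Answer: ACCEPT

Derivation:
S₀ = ε-closure({0}) = {0,2}
'b' @ 1: {3,4}
'a' @ 2: {1,2,5,6,8,10}
'b' @ 3: {3,4,7,9,11,12}  (accept∈set)
'a' @ 4: {1,2,5,6,7,8,10,13}  (accept∈set)
final: {1,2,5,6,7,8,10,13}; accept 7 in set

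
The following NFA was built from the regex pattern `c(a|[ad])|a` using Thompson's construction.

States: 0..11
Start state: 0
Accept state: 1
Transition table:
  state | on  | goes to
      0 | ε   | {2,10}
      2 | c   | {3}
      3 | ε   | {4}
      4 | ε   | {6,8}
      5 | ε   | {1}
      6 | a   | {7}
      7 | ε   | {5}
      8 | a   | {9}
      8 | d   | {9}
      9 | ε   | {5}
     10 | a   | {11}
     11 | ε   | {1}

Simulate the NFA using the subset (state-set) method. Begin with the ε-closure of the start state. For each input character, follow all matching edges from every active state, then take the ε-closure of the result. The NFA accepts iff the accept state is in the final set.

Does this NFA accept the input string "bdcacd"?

Answer: REJECT

Derivation:
initial (ε-close {0}): {0,2,10}
'b' @ 1: {}  — state set empty
rest 'dcacd' ignored (set empty)
end set {} — state 1 not in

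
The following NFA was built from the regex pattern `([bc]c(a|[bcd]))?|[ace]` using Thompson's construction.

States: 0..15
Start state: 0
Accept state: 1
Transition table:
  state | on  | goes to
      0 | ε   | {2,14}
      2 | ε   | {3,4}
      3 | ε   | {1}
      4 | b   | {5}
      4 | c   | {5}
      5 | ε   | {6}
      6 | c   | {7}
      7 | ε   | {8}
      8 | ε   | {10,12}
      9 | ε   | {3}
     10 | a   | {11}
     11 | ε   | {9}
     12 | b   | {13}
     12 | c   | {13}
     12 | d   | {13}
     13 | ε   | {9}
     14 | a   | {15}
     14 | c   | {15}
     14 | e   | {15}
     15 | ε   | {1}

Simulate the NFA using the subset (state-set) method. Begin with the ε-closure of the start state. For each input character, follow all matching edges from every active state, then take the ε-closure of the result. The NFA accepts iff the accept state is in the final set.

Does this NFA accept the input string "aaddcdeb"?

Answer: REJECT

Derivation:
start: ε-closure({0}) = {0,1,2,3,4,14}
'a' @ 1: {1,15}  ✓accept
'a' @ 2: {}  — no active states
rest 'ddcdeb' ignored (set empty)
final: {}; accept 1 not in set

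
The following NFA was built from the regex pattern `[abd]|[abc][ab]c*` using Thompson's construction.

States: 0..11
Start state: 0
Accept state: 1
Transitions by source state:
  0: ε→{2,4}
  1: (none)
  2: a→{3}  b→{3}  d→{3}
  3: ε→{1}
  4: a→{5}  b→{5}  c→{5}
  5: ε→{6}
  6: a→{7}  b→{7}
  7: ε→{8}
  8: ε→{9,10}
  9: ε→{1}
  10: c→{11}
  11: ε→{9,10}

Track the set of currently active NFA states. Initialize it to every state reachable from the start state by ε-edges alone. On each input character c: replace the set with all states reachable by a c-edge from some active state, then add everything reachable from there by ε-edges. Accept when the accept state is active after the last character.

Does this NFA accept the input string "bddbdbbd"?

start: ε-closure({0}) = {0,2,4}
'b' @ 1: {1,3,5,6}  [accepting]
'd' @ 2: {}  — state set empty
rest 'dbdbbd' ignored (set empty)
end set {} — state 1 not in

Answer: REJECT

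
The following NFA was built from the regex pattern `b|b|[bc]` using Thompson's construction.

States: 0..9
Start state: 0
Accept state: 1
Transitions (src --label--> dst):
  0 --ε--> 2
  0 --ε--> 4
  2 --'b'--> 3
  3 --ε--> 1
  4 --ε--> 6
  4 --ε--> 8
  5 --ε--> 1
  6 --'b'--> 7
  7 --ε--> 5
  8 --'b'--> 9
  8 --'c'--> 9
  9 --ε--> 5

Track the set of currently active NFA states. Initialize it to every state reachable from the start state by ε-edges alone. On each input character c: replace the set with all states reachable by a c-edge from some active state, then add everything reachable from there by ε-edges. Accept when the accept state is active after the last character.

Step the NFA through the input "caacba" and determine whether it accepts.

S₀ = ε-closure({0}) = {0,2,4,6,8}
'c' @ 1: {1,5,9}  [accepting]
'a' @ 2: {}  — dead — no transitions
rest 'acba' ignored (set empty)
final: {}; accept 1 not in set

Answer: REJECT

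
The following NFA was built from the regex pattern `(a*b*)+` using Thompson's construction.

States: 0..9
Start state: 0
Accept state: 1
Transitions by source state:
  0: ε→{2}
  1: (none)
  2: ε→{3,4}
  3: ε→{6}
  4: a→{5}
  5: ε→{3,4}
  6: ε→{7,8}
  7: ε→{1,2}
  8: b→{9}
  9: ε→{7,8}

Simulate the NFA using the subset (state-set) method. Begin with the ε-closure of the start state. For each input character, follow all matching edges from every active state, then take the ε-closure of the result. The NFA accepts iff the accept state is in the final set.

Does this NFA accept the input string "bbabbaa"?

start: ε-closure({0}) = {0,1,2,3,4,6,7,8}
'b' @ 1: {1,2,3,4,6,7,8,9}  ✓accept
'b' @ 2: {1,2,3,4,6,7,8,9}  ✓accept
'a' @ 3: {1,2,3,4,5,6,7,8}  ✓accept
'b' @ 4: {1,2,3,4,6,7,8,9}  ✓accept
'b' @ 5: {1,2,3,4,6,7,8,9}  ✓accept
'a' @ 6: {1,2,3,4,5,6,7,8}  ✓accept
'a' @ 7: {1,2,3,4,5,6,7,8}  ✓accept
after full input: {1,2,3,4,5,6,7,8}  (accept=1 in)

Answer: ACCEPT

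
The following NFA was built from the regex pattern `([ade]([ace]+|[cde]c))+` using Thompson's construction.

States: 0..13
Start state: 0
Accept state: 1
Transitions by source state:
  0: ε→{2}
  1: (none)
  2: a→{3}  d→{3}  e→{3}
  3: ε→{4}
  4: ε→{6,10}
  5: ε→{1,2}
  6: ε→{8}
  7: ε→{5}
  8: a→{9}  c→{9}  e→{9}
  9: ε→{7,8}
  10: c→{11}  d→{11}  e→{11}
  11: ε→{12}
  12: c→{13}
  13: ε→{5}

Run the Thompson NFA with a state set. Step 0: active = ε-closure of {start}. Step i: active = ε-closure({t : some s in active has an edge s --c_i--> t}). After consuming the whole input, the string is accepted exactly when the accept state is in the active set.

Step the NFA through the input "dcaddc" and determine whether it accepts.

Answer: ACCEPT

Steps:
start: ε-closure({0}) = {0,2}
'd' @ 1: {3,4,6,8,10}
'c' @ 2: {1,2,5,7,8,9,11,12}  [accepting]
'a' @ 3: {1,2,3,4,5,6,7,8,9,10}  [accepting]
'd' @ 4: {3,4,6,8,10,11,12}
'd' @ 5: {11,12}
'c' @ 6: {1,2,5,13}  [accepting]
after full input: {1,2,5,13}  (accept=1 in)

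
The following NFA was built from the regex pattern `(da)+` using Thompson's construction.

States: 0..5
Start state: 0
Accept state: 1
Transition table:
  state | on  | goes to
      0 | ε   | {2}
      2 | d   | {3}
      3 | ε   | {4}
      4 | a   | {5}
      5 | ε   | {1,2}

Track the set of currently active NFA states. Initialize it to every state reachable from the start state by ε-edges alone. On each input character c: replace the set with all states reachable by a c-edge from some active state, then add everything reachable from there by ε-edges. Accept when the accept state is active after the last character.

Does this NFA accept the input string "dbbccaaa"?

initial (ε-close {0}): {0,2}
'd' @ 1: {3,4}
'b' @ 2: {}  — no active states
rest 'bccaaa' ignored (set empty)
after full input: {}  (accept=1 not in)

Answer: REJECT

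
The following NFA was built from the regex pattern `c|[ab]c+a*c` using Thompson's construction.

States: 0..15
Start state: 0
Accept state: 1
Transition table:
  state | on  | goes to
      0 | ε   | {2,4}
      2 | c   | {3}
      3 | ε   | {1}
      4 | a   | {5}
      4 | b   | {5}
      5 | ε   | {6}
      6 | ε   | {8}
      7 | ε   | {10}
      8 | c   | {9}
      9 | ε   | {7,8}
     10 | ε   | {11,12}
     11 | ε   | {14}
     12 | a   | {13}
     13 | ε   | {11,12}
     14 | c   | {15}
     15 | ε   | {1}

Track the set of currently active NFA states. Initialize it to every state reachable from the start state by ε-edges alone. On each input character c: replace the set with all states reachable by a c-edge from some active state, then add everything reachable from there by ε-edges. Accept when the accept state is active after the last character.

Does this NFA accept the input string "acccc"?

start: ε-closure({0}) = {0,2,4}
'a' @ 1: {5,6,8}
'c' @ 2: {7,8,9,10,11,12,14}
'c' @ 3: {1,7,8,9,10,11,12,14,15}  (accept∈set)
'c' @ 4: {1,7,8,9,10,11,12,14,15}  (accept∈set)
'c' @ 5: {1,7,8,9,10,11,12,14,15}  (accept∈set)
end set {1,7,8,9,10,11,12,14,15} — state 1 in

Answer: ACCEPT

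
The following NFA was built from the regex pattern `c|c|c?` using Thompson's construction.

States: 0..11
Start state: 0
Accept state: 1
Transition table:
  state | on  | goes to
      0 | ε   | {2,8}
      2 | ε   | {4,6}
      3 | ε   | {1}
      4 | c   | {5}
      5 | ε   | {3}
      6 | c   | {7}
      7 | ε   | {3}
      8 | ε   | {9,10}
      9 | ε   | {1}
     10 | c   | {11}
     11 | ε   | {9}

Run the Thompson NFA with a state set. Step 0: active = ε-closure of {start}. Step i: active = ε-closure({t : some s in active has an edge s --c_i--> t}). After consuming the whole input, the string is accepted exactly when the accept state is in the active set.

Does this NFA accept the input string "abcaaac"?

Answer: REJECT

Derivation:
S₀ = ε-closure({0}) = {0,1,2,4,6,8,9,10}
'a' @ 1: {}  — dead — no transitions
rest 'bcaaac' ignored (set empty)
final: {}; accept 1 not in set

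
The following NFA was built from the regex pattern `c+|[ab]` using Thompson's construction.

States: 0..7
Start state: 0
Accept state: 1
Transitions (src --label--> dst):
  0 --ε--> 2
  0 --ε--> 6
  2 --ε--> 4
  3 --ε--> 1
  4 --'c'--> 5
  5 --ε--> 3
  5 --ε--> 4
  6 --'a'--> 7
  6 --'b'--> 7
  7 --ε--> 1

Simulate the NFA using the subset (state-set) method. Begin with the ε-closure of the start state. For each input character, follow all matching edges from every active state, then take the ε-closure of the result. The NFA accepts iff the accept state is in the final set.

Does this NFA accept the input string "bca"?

Answer: REJECT

Trace:
S₀ = ε-closure({0}) = {0,2,4,6}
'b' @ 1: {1,7}  [accepting]
'c' @ 2: {}  — dead — no transitions
rest 'a' ignored (set empty)
final: {}; accept 1 not in set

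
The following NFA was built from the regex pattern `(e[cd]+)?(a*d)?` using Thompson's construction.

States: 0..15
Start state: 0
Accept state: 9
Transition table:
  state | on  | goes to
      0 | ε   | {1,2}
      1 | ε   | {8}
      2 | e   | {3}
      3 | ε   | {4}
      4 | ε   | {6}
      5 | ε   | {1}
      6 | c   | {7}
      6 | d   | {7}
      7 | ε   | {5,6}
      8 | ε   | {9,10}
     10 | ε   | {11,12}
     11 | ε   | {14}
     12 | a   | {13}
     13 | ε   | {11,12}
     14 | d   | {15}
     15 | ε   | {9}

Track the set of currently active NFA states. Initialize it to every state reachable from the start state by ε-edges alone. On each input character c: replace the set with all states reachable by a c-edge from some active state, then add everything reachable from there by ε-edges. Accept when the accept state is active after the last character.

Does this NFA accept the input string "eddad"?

Answer: ACCEPT

Steps:
S₀ = ε-closure({0}) = {0,1,2,8,9,10,11,12,14}
'e' @ 1: {3,4,6}
'd' @ 2: {1,5,6,7,8,9,10,11,12,14}  [accepting]
'd' @ 3: {1,5,6,7,8,9,10,11,12,14,15}  [accepting]
'a' @ 4: {11,12,13,14}
'd' @ 5: {9,15}  [accepting]
end set {9,15} — state 9 in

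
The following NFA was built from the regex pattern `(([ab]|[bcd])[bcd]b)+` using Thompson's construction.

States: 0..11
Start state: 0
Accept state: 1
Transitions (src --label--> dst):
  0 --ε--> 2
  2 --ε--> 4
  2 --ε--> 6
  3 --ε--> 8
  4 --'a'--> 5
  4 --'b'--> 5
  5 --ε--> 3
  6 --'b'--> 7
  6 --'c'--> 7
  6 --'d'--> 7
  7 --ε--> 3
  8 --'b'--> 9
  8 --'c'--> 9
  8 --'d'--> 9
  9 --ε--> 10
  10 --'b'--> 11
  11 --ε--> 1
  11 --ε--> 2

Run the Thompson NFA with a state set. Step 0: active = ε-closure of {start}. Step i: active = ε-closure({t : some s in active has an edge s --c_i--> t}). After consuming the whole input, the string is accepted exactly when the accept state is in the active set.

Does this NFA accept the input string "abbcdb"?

Answer: ACCEPT

Steps:
S₀ = ε-closure({0}) = {0,2,4,6}
'a' @ 1: {3,5,8}
'b' @ 2: {9,10}
'b' @ 3: {1,2,4,6,11}  (accept∈set)
'c' @ 4: {3,7,8}
'd' @ 5: {9,10}
'b' @ 6: {1,2,4,6,11}  (accept∈set)
end set {1,2,4,6,11} — state 1 in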